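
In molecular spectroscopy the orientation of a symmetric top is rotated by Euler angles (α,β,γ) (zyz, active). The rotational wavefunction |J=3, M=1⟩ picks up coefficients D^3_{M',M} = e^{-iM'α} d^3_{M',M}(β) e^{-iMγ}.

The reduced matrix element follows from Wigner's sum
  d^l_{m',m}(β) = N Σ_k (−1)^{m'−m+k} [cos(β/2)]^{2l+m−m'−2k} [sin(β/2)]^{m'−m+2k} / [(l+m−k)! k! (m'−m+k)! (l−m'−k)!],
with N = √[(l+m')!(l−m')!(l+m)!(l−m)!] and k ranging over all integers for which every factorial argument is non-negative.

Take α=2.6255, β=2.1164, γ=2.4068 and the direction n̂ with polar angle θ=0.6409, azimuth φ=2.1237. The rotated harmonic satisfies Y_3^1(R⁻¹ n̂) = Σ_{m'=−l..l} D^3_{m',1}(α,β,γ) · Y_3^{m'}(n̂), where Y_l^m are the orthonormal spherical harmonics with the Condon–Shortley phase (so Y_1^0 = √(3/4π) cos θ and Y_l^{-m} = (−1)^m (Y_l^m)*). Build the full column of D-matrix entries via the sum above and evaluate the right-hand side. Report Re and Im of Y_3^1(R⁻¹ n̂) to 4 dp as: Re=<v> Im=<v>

Need the full column D^3_{m',1} for m'=−3..3 at α=2.6255, β=2.1164, γ=2.4068.
cos(β/2)=0.490442, sin(β/2)=0.871474
d^3_{-3,1}: single k=4 term ⇒ +0.537326;  D = +0.369127-0.390467i
d^3_{-2,1}: k∈[3..4] ⇒ +0.493805 -0.779578 = -0.285774;  D = +0.273229-0.083740i
d^3_{-1,1}: k∈[2..4] ⇒ +0.263639 -1.109896 +0.438053 = -0.408204;  D = -0.398481-0.088564i
d^3_{0,1}: k∈[1..3] ⇒ +0.085661 -0.811404 +0.853985 = +0.128242;  D = -0.095152-0.085978i
d^3_{1,1}: k∈[0..2] ⇒ +0.013916 -0.351518 +0.832422 = +0.494820;  D = +0.155612+0.469715i
d^3_{2,1}: k∈[0..1] ⇒ -0.078197 +0.493805 = +0.415608;  D = +0.081013-0.407635i
d^3_{3,1}: single k=0 term ⇒ +0.170178;  D = -0.111221+0.128804i
Y_3^{m'}(θ=0.6409,φ=2.1237) and Σ D·Y over m':
  (+0.3691-0.3905i)·(+0.0888-0.0078i)  (+0.2732-0.0837i)·(-0.1313+0.2618i)  (-0.3985-0.0886i)·(-0.2245-0.3638i)  (-0.0952-0.0860i)·(+0.0636+0.0000i)  (+0.1556+0.4697i)·(+0.2245-0.3638i)  (+0.0810-0.4076i)·(-0.1313-0.2618i)  (-0.1112+0.1288i)·(-0.0888-0.0078i)
Y_3^1(R⁻¹ n̂) = +0.166351+0.274936i

Re=0.1664 Im=0.2749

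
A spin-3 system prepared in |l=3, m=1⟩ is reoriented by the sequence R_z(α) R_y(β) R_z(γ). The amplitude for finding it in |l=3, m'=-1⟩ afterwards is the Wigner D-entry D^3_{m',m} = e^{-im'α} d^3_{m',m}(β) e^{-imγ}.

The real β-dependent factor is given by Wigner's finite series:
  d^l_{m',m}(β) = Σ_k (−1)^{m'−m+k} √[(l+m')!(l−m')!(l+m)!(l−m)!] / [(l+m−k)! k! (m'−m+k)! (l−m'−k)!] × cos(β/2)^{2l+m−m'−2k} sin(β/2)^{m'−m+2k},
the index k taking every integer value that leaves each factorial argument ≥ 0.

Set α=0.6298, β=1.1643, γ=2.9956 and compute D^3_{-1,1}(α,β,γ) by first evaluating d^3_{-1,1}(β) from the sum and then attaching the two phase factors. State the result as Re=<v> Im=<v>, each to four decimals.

Re=-0.2859 Im=-0.2804

First d^3_{-1,1}(β=1.1643), then the phase factors e^{-i(-1)α} and e^{-i(1)γ}:
Half-angle: c=0.835282, s=0.549821. N=√(2·24·24·2)=48.000000
k∈{2,3,4} keeps every argument non-negative
  k=2: (−1)^0·48.0000/(8)·0.8353^4·0.5498^2 = +0.882932
  k=3: (−1)^1·48.0000/(6)·0.8353^2·0.5498^4 = -0.510085
  k=4: (−1)^2·48.0000/(48)·0.8353^0·0.5498^6 = +0.027627
d^3_{-1,1}(1.1643) = +0.882932 -0.510085 +0.027627 = +0.400474
Attach z-rotation phases: D = e^{-i(-1)(0.6298)}·(+0.400474)·e^{-i(1)(2.9956)} = -0.285885-0.280445i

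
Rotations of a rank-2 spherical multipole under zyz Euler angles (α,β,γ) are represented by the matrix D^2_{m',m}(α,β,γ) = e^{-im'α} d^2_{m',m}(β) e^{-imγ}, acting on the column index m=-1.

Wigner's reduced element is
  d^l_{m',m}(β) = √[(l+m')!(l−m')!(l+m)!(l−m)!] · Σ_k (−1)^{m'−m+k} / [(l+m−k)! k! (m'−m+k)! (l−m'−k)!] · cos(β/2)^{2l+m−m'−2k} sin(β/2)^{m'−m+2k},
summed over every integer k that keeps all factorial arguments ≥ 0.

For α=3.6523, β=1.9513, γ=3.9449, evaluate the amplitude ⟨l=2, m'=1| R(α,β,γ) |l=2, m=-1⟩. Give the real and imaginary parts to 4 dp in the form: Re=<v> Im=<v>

Re=0.1689 Im=0.0509

D^2_{1,-1}(3.6523,1.9513,3.9449) = e^{-i·1·3.6523}·d^2_{1,-1}(1.9513)·e^{-i·-1·3.9449}. Compute d first:
With c≡cos(β/2)=0.560630 and s≡sin(β/2)=0.828066, N=[6·1·1·6]^{1/2}=6.000000
The bounds max(0,m−m')=0 and min(l+m,l−m')=1 give 2 terms
  k=0: (−1)^2·6.0000/(2)·0.5606^2·0.8281^2 = +0.646553
  k=1: (−1)^3·6.0000/(6)·0.5606^0·0.8281^4 = -0.470176
d^2_{1,-1}(1.9513) = +0.646553 -0.470176 = +0.176377
D = (-0.872399+0.488794i)·(+0.176377)·(-0.694330-0.719656i) = +0.168880+0.050875i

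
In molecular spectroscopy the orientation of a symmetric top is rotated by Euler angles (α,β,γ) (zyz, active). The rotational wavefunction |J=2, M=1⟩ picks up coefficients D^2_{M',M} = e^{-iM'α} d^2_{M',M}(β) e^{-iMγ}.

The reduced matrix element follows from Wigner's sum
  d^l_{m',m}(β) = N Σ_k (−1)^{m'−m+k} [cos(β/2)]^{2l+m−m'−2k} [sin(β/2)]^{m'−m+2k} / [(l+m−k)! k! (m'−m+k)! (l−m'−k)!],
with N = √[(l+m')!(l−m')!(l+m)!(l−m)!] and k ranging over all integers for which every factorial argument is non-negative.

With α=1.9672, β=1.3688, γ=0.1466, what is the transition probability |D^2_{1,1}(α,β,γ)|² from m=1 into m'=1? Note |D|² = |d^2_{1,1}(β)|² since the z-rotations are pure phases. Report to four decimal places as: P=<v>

P=0.1292

First d^2_{1,1}(β=1.3688), then the phase factors e^{-i(1)α} and e^{-i(1)γ}:
Half-angle: c=0.774799, s=0.632208. N=√(6·1·6·1)=6.000000
Admissible k: 0..1 (factorial args all ≥0)
  k=0: (−1)^0·6.0000/(6)·0.7748^4·0.6322^0 = +0.360375
  k=1: (−1)^1·6.0000/(2)·0.7748^2·0.6322^2 = -0.719812
d^2_{1,1}(1.3688) = +0.360375 -0.719812 = -0.359437
|D^2_{1,1}|² = |d^2_{1,1}(β)|² = (-0.359437)² = 0.129195 (the z-rotation phases have unit modulus)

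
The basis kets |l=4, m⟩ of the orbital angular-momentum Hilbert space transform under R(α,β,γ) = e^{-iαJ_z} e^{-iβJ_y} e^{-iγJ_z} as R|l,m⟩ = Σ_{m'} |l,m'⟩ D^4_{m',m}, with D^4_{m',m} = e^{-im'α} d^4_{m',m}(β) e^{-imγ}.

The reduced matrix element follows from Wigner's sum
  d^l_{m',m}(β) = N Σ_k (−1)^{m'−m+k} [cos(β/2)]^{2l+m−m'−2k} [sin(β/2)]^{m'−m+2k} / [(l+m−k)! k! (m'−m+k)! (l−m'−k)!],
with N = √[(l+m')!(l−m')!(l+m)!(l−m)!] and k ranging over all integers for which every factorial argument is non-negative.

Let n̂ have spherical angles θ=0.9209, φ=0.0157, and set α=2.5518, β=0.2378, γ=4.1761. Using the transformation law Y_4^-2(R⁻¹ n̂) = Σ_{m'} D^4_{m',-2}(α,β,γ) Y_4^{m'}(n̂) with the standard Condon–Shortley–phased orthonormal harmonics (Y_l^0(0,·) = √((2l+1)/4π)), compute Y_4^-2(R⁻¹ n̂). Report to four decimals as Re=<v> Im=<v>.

Need the full column D^4_{m',-2} for m'=−4..4 at α=2.5518, β=0.2378, γ=4.1761.
cos(β/2)=0.992940, sin(β/2)=0.118620
d^4_{-4,-2}: single k=2 term ⇒ +0.071356;  D = +0.068374-0.020415i
d^4_{-3,-2}: k∈[1..2] ⇒ +0.422360 -0.018083 = +0.404276;  D = -0.386263-0.119332i
d^4_{-2,-2}: k∈[0..2] ⇒ +0.944894 -0.161821 +0.002887 = +0.785960;  D = +0.495041+0.610465i
d^4_{-1,-2}: k∈[0..2] ⇒ -0.478911 +0.034174 -0.000325 = -0.445062;  D = +0.040699+0.443197i
d^4_{0,-2}: k∈[0..2] ⇒ +0.127931 -0.004869 +0.000026 = +0.123088;  D = -0.058819+0.108125i
d^4_{1,-2}: k∈[0..2] ⇒ -0.022783 +0.000488 -0.000001 = -0.022296;  D = -0.019748+0.010351i
d^4_{2,-2}: k∈[0..2] ⇒ +0.002887 -0.000033 +0.000000 = +0.002854;  D = -0.002838-0.000305i
d^4_{3,-2}: k∈[0..1] ⇒ -0.000258 +0.000001 = -0.000257;  D = -0.000197-0.000165i
d^4_{4,-2}: single k=0 term ⇒ +0.000015;  D = -0.000004-0.000014i
Y_4^{m'}(θ=0.9209,φ=0.0157) and Σ D·Y over m':
  (+0.0684-0.0204i)·(+0.1774-0.0112i)  (-0.3863-0.1193i)·(+0.3818-0.0180i)  (+0.4950+0.6105i)·(+0.3313-0.0104i)  (+0.0407+0.4432i)·(-0.0996+0.0016i)  (-0.0588+0.1081i)·(-0.3483+0.0000i)  (-0.0197+0.0104i)·(+0.0996+0.0016i)  (-0.0028-0.0003i)·(+0.3313+0.0104i)  (-0.0002-0.0002i)·(-0.3818-0.0180i)  (-0.0000-0.0000i)·(+0.1774+0.0112i)
Y_4^-2(R⁻¹ n̂) = +0.045520+0.073290i

Re=0.0455 Im=0.0733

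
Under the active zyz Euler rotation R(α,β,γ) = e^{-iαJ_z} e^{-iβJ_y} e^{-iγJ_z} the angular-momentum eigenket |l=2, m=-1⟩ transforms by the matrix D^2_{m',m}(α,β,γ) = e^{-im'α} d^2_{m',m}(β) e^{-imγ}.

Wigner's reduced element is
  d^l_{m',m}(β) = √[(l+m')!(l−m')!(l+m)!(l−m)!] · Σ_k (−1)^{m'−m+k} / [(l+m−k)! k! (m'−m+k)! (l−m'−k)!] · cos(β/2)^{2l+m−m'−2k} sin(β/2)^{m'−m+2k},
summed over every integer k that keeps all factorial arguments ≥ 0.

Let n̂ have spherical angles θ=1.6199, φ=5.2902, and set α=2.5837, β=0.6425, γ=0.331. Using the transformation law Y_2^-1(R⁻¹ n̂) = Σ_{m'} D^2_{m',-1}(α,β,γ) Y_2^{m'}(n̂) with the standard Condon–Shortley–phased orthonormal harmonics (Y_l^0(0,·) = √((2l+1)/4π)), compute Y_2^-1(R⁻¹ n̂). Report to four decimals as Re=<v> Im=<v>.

Need the full column D^2_{m',-1} for m'=−2..2 at α=2.5837, β=0.6425, γ=0.331.
cos(β/2)=0.948841, sin(β/2)=0.315753
d^2_{-2,-1}: single k=1 term ⇒ +0.539459;  D = +0.381689-0.381221i
d^2_{-1,-1}: k∈[0..1] ⇒ +0.810540 -0.269279 = +0.541261;  D = -0.527388+0.121757i
d^2_{0,-1}: k∈[0..1] ⇒ -0.660699 +0.073166 = -0.587533;  D = -0.555640-0.190942i
d^2_{1,-1}: k∈[0..1] ⇒ +0.269279 -0.009940 = +0.259339;  D = -0.163454-0.201344i
d^2_{2,-1}: single k=0 term ⇒ -0.059740;  D = -0.007389-0.059281i
Y_2^{m'}(θ=1.6199,φ=5.2902) and Σ D·Y over m':
  (+0.3817-0.3812i)·(-0.1554+0.3526i)  (-0.5274+0.1218i)·(-0.0207-0.0317i)  (-0.5556-0.1909i)·(-0.3131+0.0000i)  (-0.1635-0.2013i)·(+0.0207-0.0317i)  (-0.0074-0.0593i)·(-0.1554-0.3526i)
Y_2^-1(R⁻¹ n̂) = +0.234323+0.280678i

Re=0.2343 Im=0.2807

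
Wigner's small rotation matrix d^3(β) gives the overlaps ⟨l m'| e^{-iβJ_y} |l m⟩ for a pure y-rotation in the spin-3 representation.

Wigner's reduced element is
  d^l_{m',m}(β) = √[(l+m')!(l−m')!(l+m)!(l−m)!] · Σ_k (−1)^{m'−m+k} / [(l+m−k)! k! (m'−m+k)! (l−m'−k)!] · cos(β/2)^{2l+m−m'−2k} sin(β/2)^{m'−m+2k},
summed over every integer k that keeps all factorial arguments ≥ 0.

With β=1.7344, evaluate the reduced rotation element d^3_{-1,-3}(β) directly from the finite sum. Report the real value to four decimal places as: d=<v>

d=0.3945

d^3_{-1,-3}(β=1.7344) via Wigner's sum:
Half-angle: c=0.646964, s=0.762520. N=√(2·24·1·720)=185.903201
Admissible k: 0..0 (factorial args all ≥0)
  k=0: (−1)^2·185.9032/(48)·0.6470^4·0.7625^2 = +0.394520
d^3_{-1,-3}(1.7344) = +0.394520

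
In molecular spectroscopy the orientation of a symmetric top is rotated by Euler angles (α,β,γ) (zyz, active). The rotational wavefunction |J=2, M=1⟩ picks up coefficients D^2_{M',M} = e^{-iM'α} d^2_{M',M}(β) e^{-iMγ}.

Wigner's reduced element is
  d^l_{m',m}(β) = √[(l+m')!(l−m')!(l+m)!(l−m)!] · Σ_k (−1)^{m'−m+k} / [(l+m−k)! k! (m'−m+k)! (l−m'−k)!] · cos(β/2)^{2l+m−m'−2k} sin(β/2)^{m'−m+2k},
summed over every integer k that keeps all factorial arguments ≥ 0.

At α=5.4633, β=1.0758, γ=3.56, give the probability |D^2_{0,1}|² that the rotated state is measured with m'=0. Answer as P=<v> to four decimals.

P=0.2621

Split into d^2_{0,1}(β=1.0758) × two z-phases.
Half-angle: c=0.858786, s=0.512334. N=√(2·2·6·1)=4.898979
k: max(0,(1)−(0))=1 … min(2+(1),2−(0))=2
  k=1: (−1)^0·4.8990/(2)·0.8588^3·0.5123^1 = +0.794848
  k=2: (−1)^1·4.8990/(2)·0.8588^1·0.5123^3 = -0.282891
d^2_{0,1}(1.0758) = +0.794848 -0.282891 = +0.511957
|D^2_{0,1}|² = |d^2_{0,1}(β)|² = (+0.511957)² = 0.262100 (the z-rotation phases have unit modulus)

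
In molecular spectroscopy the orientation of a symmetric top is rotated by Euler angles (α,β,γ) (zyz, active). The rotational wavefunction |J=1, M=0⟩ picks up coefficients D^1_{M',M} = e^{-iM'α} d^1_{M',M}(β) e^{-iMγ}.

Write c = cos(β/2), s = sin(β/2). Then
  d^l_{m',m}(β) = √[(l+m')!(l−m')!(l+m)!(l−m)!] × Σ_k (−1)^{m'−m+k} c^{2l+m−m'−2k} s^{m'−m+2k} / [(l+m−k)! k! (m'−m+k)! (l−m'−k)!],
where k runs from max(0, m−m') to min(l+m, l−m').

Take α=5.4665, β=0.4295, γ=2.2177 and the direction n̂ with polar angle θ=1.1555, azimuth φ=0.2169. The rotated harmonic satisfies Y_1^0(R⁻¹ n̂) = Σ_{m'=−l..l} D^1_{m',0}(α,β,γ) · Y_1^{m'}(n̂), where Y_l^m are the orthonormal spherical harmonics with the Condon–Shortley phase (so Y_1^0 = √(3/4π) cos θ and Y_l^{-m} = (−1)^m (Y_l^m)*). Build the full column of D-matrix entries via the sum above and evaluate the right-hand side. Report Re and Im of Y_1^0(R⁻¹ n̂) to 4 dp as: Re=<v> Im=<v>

Re=0.2745 Im=0.0000

Need the full column D^1_{m',0} for m'=−1..1 at α=5.4665, β=0.4295, γ=2.2177.
cos(β/2)=0.977030, sin(β/2)=0.213103
d^1_{-1,0}: single k=1 term ⇒ +0.294451;  D = +0.201593-0.214619i
d^1_{0,0}: k∈[0..1] ⇒ +0.954587 -0.045413 = +0.909174;  D = +0.909174+0.000000i
d^1_{1,0}: single k=0 term ⇒ -0.294451;  D = -0.201593-0.214619i
Y_1^{m'}(θ=1.1555,φ=0.2169) and Σ D·Y over m':
  (+0.2016-0.2146i)·(+0.3087-0.0680i)  (+0.9092+0.0000i)·(+0.1971+0.0000i)  (-0.2016-0.2146i)·(-0.3087-0.0680i)
Y_1^0(R⁻¹ n̂) = +0.274497+0.000000i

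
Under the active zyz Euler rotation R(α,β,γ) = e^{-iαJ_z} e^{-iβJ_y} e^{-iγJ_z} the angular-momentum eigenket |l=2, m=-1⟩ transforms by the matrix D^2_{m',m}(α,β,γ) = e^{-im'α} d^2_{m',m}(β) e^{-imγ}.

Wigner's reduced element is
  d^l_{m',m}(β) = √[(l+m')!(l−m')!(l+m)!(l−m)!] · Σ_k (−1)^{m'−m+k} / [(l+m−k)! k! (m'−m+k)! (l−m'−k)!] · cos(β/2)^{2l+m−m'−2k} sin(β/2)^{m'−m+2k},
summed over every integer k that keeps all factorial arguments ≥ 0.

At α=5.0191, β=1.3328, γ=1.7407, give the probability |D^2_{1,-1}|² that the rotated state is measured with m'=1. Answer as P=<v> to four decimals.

D^2_{1,-1}(5.0191,1.3328,1.7407) = e^{-i·1·5.0191}·d^2_{1,-1}(1.3328)·e^{-i·-1·1.7407}. Compute d first:
c=cos(1.3328/2)=0.786052, s=sin(1.3328/2)=0.618160; N=√[6·1·1·6]=6.000000
k∈{0,1} keeps every argument non-negative
  k=0: (−1)^2·6.0000/(2)·0.7861^2·0.6182^2 = +0.708314
  k=1: (−1)^3·6.0000/(6)·0.7861^0·0.6182^4 = -0.146017
d^2_{1,-1}(1.3328) = +0.708314 -0.146017 = +0.562297
|D^2_{1,-1}|² = |d^2_{1,-1}(β)|² = (+0.562297)² = 0.316178 (the z-rotation phases have unit modulus)

P=0.3162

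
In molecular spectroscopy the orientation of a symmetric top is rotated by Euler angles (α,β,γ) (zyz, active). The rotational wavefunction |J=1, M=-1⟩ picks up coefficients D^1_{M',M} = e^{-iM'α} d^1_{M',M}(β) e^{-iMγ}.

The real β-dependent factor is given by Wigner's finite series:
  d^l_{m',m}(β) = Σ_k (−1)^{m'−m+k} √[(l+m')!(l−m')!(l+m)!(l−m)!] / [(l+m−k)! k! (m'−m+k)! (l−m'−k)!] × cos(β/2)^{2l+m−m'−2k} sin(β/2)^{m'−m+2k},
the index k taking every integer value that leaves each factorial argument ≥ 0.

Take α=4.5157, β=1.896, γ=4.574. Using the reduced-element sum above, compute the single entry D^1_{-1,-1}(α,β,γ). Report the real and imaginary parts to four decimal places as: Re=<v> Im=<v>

Re=-0.3213 Im=0.1119

D^1_{-1,-1}(4.5157,1.896,4.574) = e^{-i·-1·4.5157}·d^1_{-1,-1}(1.896)·e^{-i·-1·4.574}. Compute d first:
With c≡cos(β/2)=0.583309 and s≡sin(β/2)=0.812251, N=[1·2·1·2]^{1/2}=2.000000
k: max(0,(-1)−(-1))=0 … min(1+(-1),1−(-1))=0
  k=0: (−1)^0·2.0000/(2)·0.5833^2·0.8123^0 = +0.340249
d^1_{-1,-1}(1.896) = +0.340249
D = (-0.195423-0.980719i)·(+0.340249)·(-0.137948-0.990440i) = -0.321326+0.111888i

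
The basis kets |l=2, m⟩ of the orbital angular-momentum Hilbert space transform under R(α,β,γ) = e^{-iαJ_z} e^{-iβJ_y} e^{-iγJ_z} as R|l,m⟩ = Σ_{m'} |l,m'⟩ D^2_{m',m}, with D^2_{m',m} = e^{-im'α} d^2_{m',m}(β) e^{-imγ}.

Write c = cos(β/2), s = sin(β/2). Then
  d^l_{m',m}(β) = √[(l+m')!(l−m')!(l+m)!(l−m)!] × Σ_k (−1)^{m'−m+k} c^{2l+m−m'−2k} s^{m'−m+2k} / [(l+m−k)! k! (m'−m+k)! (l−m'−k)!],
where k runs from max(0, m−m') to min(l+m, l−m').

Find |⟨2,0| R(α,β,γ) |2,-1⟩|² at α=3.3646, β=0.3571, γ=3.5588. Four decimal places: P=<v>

D^2_{0,-1}(3.3646,0.3571,3.5588) = e^{-i·0·3.3646}·d^2_{0,-1}(0.3571)·e^{-i·-1·3.5588}. Compute d first:
Half-angle: c=0.984102, s=0.177603. N=√(2·2·1·6)=4.898979
k: max(0,(-1)−(0))=0 … min(2+(-1),2−(0))=1
  k=0: (−1)^1·4.8990/(2)·0.9841^3·0.1776^1 = -0.414616
  k=1: (−1)^2·4.8990/(2)·0.9841^1·0.1776^3 = +0.013504
d^2_{0,-1}(0.3571) = -0.414616 +0.013504 = -0.401112
|D^2_{0,-1}|² = |d^2_{0,-1}(β)|² = (-0.401112)² = 0.160891 (the z-rotation phases have unit modulus)

P=0.1609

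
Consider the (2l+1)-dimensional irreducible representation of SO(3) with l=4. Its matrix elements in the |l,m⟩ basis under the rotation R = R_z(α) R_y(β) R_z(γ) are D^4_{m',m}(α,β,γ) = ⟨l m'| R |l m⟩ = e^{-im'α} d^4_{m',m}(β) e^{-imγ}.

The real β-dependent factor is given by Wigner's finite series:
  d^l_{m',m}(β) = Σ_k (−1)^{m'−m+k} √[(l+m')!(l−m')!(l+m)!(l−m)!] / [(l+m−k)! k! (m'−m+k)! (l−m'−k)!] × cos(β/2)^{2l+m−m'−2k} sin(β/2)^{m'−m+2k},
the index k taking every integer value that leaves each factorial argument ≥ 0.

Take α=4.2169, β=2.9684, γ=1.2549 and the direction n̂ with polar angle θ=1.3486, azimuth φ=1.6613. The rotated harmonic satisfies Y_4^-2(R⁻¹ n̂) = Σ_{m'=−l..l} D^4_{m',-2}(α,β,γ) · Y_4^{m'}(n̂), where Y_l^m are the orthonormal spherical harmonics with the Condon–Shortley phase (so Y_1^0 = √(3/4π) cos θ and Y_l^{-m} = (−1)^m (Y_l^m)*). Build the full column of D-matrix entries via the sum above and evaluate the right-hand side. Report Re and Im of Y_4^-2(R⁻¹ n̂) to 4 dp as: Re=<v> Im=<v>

Re=0.0258 Im=0.0177

Need the full column D^4_{m',-2} for m'=−4..4 at α=4.2169, β=2.9684, γ=1.2549.
cos(β/2)=0.086488, sin(β/2)=0.996253
d^4_{-4,-2}: single k=2 term ⇒ +0.000002;  D = +0.000002+0.000001i
d^4_{-3,-2}: k∈[1..2] ⇒ +0.000000 -0.000054 = -0.000054;  D = +0.000046-0.000028i
d^4_{-2,-2}: k∈[0..2] ⇒ +0.000000 -0.000005 +0.000827 = +0.000822;  D = -0.000043-0.000821i
d^4_{-1,-2}: k∈[0..2] ⇒ -0.000000 +0.000102 -0.008979 = -0.008878;  D = -0.008019-0.003810i
d^4_{0,-2}: k∈[0..2] ⇒ +0.000004 -0.001394 +0.069383 = +0.067992;  D = -0.054868+0.040156i
d^4_{1,-2}: k∈[0..2] ⇒ -0.000068 +0.013469 -0.357421 = -0.344020;  D = +0.046746+0.340829i
d^4_{2,-2}: k∈[0..2] ⇒ +0.000827 -0.087763 +0.970413 = +0.883477;  D = +0.827097+0.310552i
d^4_{3,-2}: k∈[0..1] ⇒ -0.007127 +0.315216 = +0.308089;  D = -0.232409+0.202249i
d^4_{4,-2}: single k=0 term ⇒ +0.038700;  D = -0.008469-0.037762i
Y_4^{m'}(θ=1.3486,φ=1.6613) and Σ D·Y over m':
  (+0.0000+0.0000i)·(+0.3746-0.1419i)  (+0.0000-0.0000i)·(+0.0687+0.2466i)  (-0.0000-0.0008i)·(+0.2066-0.0378i)  (-0.0080-0.0038i)·(+0.0244+0.2694i)  (-0.0549+0.0402i)·(+0.1720+0.0000i)  (+0.0467+0.3408i)·(-0.0244+0.2694i)  (+0.8271+0.3106i)·(+0.2066+0.0378i)  (-0.2324+0.2022i)·(-0.0687+0.2466i)  (-0.0085-0.0378i)·(+0.3746+0.1419i)
Y_4^-2(R⁻¹ n̂) = +0.025840+0.017662i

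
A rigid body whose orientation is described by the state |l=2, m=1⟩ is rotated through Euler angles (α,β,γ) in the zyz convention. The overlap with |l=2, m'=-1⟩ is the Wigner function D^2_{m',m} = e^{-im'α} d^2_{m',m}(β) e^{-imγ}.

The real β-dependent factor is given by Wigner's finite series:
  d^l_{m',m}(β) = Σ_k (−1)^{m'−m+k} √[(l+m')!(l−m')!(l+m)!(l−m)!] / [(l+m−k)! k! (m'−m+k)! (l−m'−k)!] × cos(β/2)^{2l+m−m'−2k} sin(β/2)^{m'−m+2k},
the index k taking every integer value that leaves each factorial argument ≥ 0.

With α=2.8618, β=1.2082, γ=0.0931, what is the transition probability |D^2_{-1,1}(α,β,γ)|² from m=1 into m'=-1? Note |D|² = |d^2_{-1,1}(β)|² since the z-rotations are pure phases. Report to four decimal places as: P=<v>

First d^2_{-1,1}(β=1.2082), then the phase factors e^{-i(-1)α} and e^{-i(1)γ}:
c=cos(1.2082/2)=0.823014, s=sin(1.2082/2)=0.568022; N=√[1·6·6·1]=6.000000
The bounds max(0,m−m')=2 and min(l+m,l−m')=3 give 2 terms
  k=2: (−1)^0·6.0000/(2)·0.8230^2·0.5680^2 = +0.655639
  k=3: (−1)^1·6.0000/(6)·0.8230^0·0.5680^4 = -0.104102
d^2_{-1,1}(1.2082) = +0.655639 -0.104102 = +0.551537
|D^2_{-1,1}|² = |d^2_{-1,1}(β)|² = (+0.551537)² = 0.304193 (the z-rotation phases have unit modulus)

P=0.3042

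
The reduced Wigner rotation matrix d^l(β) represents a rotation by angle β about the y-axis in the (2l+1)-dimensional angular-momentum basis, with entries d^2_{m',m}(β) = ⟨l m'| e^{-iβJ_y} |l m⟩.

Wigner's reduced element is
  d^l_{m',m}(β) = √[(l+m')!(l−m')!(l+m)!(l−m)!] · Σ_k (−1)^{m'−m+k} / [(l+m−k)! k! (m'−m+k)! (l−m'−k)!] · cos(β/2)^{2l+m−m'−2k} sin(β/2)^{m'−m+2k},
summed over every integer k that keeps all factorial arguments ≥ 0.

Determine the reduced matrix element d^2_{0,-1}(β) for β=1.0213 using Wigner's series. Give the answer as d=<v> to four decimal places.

d=-0.5455

d^2_{0,-1}(β=1.0213) via Wigner's sum:
Half-angle: c=0.872427, s=0.488744. N=√(2·2·1·6)=4.898979
The bounds max(0,m−m')=0 and min(l+m,l−m')=1 give 2 terms
  k=0: (−1)^1·4.8990/(2)·0.8724^3·0.4887^1 = -0.794959
  k=1: (−1)^2·4.8990/(2)·0.8724^1·0.4887^3 = +0.249488
d^2_{0,-1}(1.0213) = -0.794959 +0.249488 = -0.545471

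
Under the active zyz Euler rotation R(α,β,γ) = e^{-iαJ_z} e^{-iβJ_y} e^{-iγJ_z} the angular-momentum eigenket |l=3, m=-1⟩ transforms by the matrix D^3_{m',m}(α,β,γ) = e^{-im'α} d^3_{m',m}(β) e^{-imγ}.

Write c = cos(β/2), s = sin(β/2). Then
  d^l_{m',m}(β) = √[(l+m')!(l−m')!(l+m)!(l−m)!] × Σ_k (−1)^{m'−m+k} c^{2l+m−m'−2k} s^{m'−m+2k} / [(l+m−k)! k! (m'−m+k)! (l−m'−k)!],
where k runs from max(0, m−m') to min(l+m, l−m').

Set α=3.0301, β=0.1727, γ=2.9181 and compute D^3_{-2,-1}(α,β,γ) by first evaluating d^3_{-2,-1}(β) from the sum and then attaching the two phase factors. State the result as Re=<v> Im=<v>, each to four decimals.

First d^3_{-2,-1}(β=0.1727), then the phase factors e^{-i(-2)α} and e^{-i(-1)γ}:
With c≡cos(β/2)=0.996274 and s≡sin(β/2)=0.086243, N=[1·120·2·24]^{1/2}=75.894664
Admissible k: 1..2 (factorial args all ≥0)
  k=1: (−1)^0·75.8947/(24)·0.9963^5·0.0862^1 = +0.267681
  k=2: (−1)^1·75.8947/(12)·0.9963^3·0.0862^3 = -0.004012
d^3_{-2,-1}(0.1727) = +0.267681 -0.004012 = +0.263669
D = (+0.975242-0.221142i)·(+0.263669)·(-0.975129+0.221637i) = -0.237822+0.113850i

Re=-0.2378 Im=0.1138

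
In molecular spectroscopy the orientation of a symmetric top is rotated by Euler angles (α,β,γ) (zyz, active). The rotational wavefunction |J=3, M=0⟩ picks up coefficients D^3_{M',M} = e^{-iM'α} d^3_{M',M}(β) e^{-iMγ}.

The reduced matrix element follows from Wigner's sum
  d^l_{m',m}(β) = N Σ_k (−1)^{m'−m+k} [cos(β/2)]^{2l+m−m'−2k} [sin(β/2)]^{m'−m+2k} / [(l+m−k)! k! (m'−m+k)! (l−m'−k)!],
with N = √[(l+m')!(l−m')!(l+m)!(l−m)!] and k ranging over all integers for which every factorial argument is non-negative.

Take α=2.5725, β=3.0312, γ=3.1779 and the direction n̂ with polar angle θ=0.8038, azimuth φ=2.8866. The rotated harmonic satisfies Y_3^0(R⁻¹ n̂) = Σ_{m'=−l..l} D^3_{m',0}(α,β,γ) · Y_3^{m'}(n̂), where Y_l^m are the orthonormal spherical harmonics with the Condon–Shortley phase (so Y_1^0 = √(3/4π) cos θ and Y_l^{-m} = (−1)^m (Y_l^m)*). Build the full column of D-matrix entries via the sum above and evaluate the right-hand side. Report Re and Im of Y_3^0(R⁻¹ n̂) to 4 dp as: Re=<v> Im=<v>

Re=0.2552 Im=0.0000

Need the full column D^3_{m',0} for m'=−3..3 at α=2.5725, β=3.0312, γ=3.1779.
cos(β/2)=0.055168, sin(β/2)=0.998477
d^3_{-3,0}: single k=3 term ⇒ +0.000747;  D = +0.000102+0.000741i
d^3_{-2,0}: k∈[2..3] ⇒ +0.000051 -0.016569 = -0.016518;  D = -0.006925+0.014997i
d^3_{-1,0}: k∈[1..3] ⇒ +0.000002 -0.001737 +0.189658 = +0.187923;  D = -0.158304+0.101265i
d^3_{0,0}: k∈[0..3] ⇒ +0.000000 -0.000083 +0.027225 -0.990897 = -0.963755;  D = -0.963755+0.000000i
d^3_{1,0}: k∈[0..2] ⇒ -0.000002 +0.001737 -0.189658 = -0.187923;  D = +0.158304+0.101265i
d^3_{2,0}: k∈[0..1] ⇒ +0.000051 -0.016569 = -0.016518;  D = -0.006925-0.014997i
d^3_{3,0}: single k=0 term ⇒ -0.000747;  D = -0.000102+0.000741i
Y_3^{m'}(θ=0.8038,φ=2.8866) and Σ D·Y over m':
  (+0.0001+0.0007i)·(-0.1123-0.1078i)  (-0.0069+0.0150i)·(+0.3209+0.1795i)  (-0.1583+0.1013i)·(-0.3170-0.0826i)  (-0.9638+0.0000i)·(-0.1533+0.0000i)  (+0.1583+0.1013i)·(+0.3170-0.0826i)  (-0.0069-0.0150i)·(+0.3209-0.1795i)  (-0.0001+0.0007i)·(+0.1123-0.1078i)
Y_3^0(R⁻¹ n̂) = +0.255176+0.000000i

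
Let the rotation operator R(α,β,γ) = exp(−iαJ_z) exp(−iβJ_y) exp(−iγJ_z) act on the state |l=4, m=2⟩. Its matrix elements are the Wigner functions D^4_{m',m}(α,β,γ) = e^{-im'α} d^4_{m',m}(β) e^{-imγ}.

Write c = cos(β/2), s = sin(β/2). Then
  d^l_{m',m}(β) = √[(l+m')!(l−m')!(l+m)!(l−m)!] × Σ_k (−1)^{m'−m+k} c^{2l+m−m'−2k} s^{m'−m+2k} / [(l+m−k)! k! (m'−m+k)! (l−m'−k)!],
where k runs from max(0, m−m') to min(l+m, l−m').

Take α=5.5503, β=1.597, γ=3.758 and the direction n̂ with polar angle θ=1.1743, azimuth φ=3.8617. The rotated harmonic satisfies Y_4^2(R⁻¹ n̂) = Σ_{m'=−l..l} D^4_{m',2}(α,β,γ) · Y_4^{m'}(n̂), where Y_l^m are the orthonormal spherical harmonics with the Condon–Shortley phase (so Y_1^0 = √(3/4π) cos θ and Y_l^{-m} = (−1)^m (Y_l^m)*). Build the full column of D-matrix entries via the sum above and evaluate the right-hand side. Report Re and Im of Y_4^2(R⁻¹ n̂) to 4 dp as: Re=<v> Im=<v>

Re=-0.1306 Im=-0.2672

Need the full column D^4_{m',2} for m'=−4..4 at α=5.5503, β=1.597, γ=3.758.
cos(β/2)=0.697782, sin(β/2)=0.716310
d^4_{-4,2}: single k=6 term ⇒ +0.348037;  D = -0.181331+0.297067i
d^4_{-3,2}: k∈[5..6] ⇒ +0.719201 -0.252634 = +0.466567;  D = -0.447101+0.133361i
d^4_{-2,2}: k∈[4..6] ⇒ +0.936213 -0.789274 +0.069312 = +0.216252;  D = -0.195376-0.092698i
d^4_{-1,2}: k∈[3..5] ⇒ +0.859839 -1.359162 +0.286460 = -0.212863;  D = +0.081892+0.196480i
d^4_{0,2}: k∈[2..4] ⇒ +0.561878 -1.578969 +0.623976 = -0.393115;  D = -0.130351+0.370875i
d^4_{1,2}: k∈[1..3] ⇒ +0.244780 -1.289758 +0.906108 = -0.138871;  D = -0.121875+0.066570i
d^4_{2,2}: k∈[0..2] ⇒ +0.056203 -0.710726 +0.936213 = +0.281690;  D = +0.274082+0.065030i
d^4_{3,2}: k∈[0..1] ⇒ -0.215875 +0.682476 = +0.466601;  D = +0.265367+0.383792i
d^4_{4,2}: single k=0 term ⇒ +0.313401;  D = -0.039984+0.310839i
Y_4^{m'}(θ=1.1743,φ=3.8617) and Σ D·Y over m':
  (-0.1813+0.2971i)·(-0.3095-0.0827i)  (-0.4471+0.1334i)·(+0.2109+0.3153i)  (-0.1954-0.0927i)·(+0.0016-0.0124i)  (+0.0819+0.1965i)·(+0.2478-0.2174i)  (-0.1304+0.3709i)·(-0.0736+0.0000i)  (-0.1219+0.0666i)·(-0.2478-0.2174i)  (+0.2741+0.0650i)·(+0.0016+0.0124i)  (+0.2654+0.3838i)·(-0.2109+0.3153i)  (-0.0400+0.3108i)·(-0.3095+0.0827i)
Y_4^2(R⁻¹ n̂) = -0.130556-0.267221i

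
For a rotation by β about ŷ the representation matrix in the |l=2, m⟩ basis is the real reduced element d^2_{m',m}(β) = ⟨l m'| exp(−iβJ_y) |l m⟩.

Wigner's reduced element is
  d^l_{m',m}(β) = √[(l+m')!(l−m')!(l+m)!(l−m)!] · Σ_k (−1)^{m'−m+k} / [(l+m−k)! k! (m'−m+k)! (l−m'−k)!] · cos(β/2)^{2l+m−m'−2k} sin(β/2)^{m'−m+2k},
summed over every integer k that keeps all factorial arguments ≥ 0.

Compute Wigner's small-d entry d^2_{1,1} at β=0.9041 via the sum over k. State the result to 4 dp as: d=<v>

d=0.1916

d^2_{1,1}(β=0.9041) via Wigner's sum:
With c≡cos(β/2)=0.899554 and s≡sin(β/2)=0.436811, N=[6·1·6·1]^{1/2}=6.000000
k: max(0,(1)−(1))=0 … min(2+(1),2−(1))=1
  k=0: (−1)^0·6.0000/(6)·0.8996^4·0.4368^0 = +0.654799
  k=1: (−1)^1·6.0000/(2)·0.8996^2·0.4368^2 = -0.463192
d^2_{1,1}(0.9041) = +0.654799 -0.463192 = +0.191607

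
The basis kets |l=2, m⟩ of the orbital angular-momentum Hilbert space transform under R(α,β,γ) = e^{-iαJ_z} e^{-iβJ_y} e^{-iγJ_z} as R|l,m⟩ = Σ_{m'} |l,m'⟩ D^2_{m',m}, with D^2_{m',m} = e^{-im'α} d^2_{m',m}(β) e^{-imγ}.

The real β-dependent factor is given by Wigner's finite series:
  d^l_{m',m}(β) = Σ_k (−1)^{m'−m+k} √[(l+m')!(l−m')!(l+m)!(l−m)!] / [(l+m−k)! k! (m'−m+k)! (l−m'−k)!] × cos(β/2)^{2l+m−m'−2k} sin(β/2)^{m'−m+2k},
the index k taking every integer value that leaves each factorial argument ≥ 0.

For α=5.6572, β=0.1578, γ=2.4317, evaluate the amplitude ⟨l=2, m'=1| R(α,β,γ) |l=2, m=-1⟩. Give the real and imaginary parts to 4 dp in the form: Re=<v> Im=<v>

First d^2_{1,-1}(β=0.1578), then the phase factors e^{-i(1)α} and e^{-i(-1)γ}:
With c≡cos(β/2)=0.996889 and s≡sin(β/2)=0.078818, N=[6·1·1·6]^{1/2}=6.000000
k∈{0,1} keeps every argument non-negative
  k=0: (−1)^2·6.0000/(2)·0.9969^2·0.0788^2 = +0.018521
  k=1: (−1)^3·6.0000/(6)·0.9969^0·0.0788^4 = -0.000039
d^2_{1,-1}(0.1578) = +0.018521 -0.000039 = +0.018483
Attach z-rotation phases: D = e^{-i(1)(5.6572)}·(+0.018483)·e^{-i(-1)(2.4317)} = -0.018418+0.001549i

Re=-0.0184 Im=0.0015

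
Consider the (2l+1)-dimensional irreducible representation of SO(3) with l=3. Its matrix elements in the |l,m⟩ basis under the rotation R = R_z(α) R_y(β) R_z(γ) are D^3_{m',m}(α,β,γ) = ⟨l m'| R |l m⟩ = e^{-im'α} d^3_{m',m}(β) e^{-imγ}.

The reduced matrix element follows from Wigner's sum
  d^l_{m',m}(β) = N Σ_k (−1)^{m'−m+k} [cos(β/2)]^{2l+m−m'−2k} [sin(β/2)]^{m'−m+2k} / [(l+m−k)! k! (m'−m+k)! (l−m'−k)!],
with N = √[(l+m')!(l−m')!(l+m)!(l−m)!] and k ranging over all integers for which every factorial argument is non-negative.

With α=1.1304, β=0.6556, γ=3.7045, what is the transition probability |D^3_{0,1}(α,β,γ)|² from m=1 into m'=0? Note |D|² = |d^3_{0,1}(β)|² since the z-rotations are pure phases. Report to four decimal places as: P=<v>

P=0.3196

Split into d^3_{0,1}(β=0.6556) × two z-phases.
Half-angle: c=0.946753, s=0.321961. N=√(6·6·24·2)=41.569219
The bounds max(0,m−m')=1 and min(l+m,l−m')=3 give 3 terms
  k=1: (−1)^0·41.5692/(12)·0.9468^5·0.3220^1 = +0.848354
  k=2: (−1)^1·41.5692/(4)·0.9468^3·0.3220^3 = -0.294328
  k=3: (−1)^2·41.5692/(12)·0.9468^1·0.3220^5 = +0.011346
d^3_{0,1}(0.6556) = +0.848354 -0.294328 +0.011346 = +0.565372
|D^3_{0,1}|² = |d^3_{0,1}(β)|² = (+0.565372)² = 0.319646 (the z-rotation phases have unit modulus)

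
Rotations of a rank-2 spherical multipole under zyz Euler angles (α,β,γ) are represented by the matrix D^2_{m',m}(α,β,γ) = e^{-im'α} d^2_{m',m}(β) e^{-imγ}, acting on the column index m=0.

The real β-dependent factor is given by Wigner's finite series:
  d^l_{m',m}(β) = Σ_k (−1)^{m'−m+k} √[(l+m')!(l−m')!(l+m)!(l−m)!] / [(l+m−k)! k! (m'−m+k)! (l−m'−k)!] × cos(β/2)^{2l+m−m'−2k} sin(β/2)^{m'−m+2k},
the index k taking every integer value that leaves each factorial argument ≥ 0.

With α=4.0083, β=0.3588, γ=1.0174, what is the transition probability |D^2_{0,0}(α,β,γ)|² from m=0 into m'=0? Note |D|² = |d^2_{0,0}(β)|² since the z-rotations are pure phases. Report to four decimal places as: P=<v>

Split into d^2_{0,0}(β=0.3588) × two z-phases.
c=cos(0.3588/2)=0.983951, s=sin(0.3588/2)=0.178439; N=√[2·2·2·2]=4.000000
k∈{0,1,2} keeps every argument non-negative
  k=0: (−1)^0·4.0000/(4)·0.9840^4·0.1784^0 = +0.937333
  k=1: (−1)^1·4.0000/(1)·0.9840^2·0.1784^2 = -0.123307
  k=2: (−1)^2·4.0000/(4)·0.9840^0·0.1784^4 = +0.001014
d^2_{0,0}(0.3588) = +0.937333 -0.123307 +0.001014 = +0.815040
|D^2_{0,0}|² = |d^2_{0,0}(β)|² = (+0.815040)² = 0.664289 (the z-rotation phases have unit modulus)

P=0.6643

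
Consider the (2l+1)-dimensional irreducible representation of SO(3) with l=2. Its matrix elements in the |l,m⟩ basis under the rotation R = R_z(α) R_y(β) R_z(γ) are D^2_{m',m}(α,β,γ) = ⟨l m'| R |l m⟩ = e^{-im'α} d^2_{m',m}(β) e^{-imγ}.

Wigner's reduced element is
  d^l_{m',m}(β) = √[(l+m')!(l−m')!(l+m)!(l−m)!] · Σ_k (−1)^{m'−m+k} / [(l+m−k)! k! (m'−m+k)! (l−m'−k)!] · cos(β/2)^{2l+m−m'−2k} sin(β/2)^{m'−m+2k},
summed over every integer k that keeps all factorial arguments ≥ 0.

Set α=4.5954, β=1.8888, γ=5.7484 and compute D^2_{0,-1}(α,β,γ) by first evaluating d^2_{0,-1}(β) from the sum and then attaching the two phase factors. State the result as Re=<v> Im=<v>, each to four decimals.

Re=0.3130 Im=-0.1854

First d^2_{0,-1}(β=1.8888), then the phase factors e^{-i(0)α} and e^{-i(-1)γ}:
With c≡cos(β/2)=0.586229 and s≡sin(β/2)=0.810145, N=[2·2·1·6]^{1/2}=4.898979
The bounds max(0,m−m')=0 and min(l+m,l−m')=1 give 2 terms
  k=0: (−1)^1·4.8990/(2)·0.5862^3·0.8101^1 = -0.399798
  k=1: (−1)^2·4.8990/(2)·0.5862^1·0.8101^3 = +0.763540
d^2_{0,-1}(1.8888) = -0.399798 +0.763540 = +0.363742
Phases: e^{-i·(0)·4.5954}=+1.000000+0.000000i, e^{-i·(-1)·5.7484}=+0.860378-0.509656i ⇒ D=+0.312956-0.185383i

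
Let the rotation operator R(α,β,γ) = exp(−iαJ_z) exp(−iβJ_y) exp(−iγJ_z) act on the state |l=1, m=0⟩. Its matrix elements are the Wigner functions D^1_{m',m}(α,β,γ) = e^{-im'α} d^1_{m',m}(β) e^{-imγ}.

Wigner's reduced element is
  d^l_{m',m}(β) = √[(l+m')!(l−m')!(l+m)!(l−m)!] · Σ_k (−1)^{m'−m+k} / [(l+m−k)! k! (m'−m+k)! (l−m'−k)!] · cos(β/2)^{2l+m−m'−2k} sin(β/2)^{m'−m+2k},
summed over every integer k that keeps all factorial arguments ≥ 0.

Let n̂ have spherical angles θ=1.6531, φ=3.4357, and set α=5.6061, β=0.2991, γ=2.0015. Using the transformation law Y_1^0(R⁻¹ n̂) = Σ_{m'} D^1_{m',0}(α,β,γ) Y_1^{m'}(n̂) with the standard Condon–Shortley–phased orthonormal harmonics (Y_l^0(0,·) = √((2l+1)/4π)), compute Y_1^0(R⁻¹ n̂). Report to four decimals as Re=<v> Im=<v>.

Re=-0.1194 Im=0.0000

Need the full column D^1_{m',0} for m'=−1..1 at α=5.6061, β=0.2991, γ=2.0015.
cos(β/2)=0.988838, sin(β/2)=0.148993
d^1_{-1,0}: single k=1 term ⇒ +0.208356;  D = +0.162393-0.130540i
d^1_{0,0}: k∈[0..1] ⇒ +0.977801 -0.022199 = +0.955602;  D = +0.955602+0.000000i
d^1_{1,0}: single k=0 term ⇒ -0.208356;  D = -0.162393-0.130540i
Y_1^{m'}(θ=1.6531,φ=3.4357) and Σ D·Y over m':
  (+0.1624-0.1305i)·(-0.3295+0.0998i)  (+0.9556+0.0000i)·(-0.0402+0.0000i)  (-0.1624-0.1305i)·(+0.3295+0.0998i)
Y_1^0(R⁻¹ n̂) = -0.119355+0.000000i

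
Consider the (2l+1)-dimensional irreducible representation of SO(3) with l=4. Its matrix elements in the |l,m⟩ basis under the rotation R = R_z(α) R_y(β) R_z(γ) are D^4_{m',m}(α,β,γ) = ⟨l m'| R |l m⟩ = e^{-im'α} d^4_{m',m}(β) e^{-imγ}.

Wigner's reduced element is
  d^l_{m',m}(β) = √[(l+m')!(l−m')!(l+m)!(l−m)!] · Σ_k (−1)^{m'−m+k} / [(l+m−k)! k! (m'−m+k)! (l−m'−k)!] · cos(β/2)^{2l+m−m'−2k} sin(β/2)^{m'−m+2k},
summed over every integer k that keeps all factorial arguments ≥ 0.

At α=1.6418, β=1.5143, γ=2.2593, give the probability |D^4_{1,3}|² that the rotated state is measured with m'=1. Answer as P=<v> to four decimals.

D^4_{1,3}(1.6418,1.5143,2.2593) = e^{-i·1·1.6418}·d^4_{1,3}(1.5143)·e^{-i·3·2.2593}. Compute d first:
With c≡cos(β/2)=0.726796 and s≡sin(β/2)=0.686853, N=[120·6·5040·1]^{1/2}=1904.940944
Admissible k: 2..3 (factorial args all ≥0)
  k=2: (−1)^0·1904.9409/(240)·0.7268^6·0.6869^2 = +0.551918
  k=3: (−1)^1·1904.9409/(144)·0.7268^4·0.6869^4 = -0.821533
d^4_{1,3}(1.5143) = +0.551918 -0.821533 = -0.269615
|D^4_{1,3}|² = |d^4_{1,3}(β)|² = (-0.269615)² = 0.072692 (the z-rotation phases have unit modulus)

P=0.0727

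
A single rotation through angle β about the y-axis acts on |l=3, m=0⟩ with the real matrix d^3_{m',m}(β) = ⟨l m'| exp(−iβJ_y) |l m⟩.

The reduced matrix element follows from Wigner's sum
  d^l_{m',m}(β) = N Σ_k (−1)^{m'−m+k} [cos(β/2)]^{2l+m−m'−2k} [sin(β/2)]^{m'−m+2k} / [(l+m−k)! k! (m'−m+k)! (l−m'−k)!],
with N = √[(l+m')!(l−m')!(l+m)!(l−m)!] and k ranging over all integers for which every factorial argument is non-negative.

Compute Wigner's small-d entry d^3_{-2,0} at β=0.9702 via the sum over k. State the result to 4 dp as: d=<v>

d^3_{-2,0}(β=0.9702) via Wigner's sum:
With c≡cos(β/2)=0.884628 and s≡sin(β/2)=0.466297, N=[1·120·6·6]^{1/2}=65.726707
The bounds max(0,m−m')=2 and min(l+m,l−m')=3 give 2 terms
  k=2: (−1)^0·65.7267/(12)·0.8846^4·0.4663^2 = +0.729338
  k=3: (−1)^1·65.7267/(12)·0.8846^2·0.4663^4 = -0.202643
d^3_{-2,0}(0.9702) = +0.729338 -0.202643 = +0.526695

d=0.5267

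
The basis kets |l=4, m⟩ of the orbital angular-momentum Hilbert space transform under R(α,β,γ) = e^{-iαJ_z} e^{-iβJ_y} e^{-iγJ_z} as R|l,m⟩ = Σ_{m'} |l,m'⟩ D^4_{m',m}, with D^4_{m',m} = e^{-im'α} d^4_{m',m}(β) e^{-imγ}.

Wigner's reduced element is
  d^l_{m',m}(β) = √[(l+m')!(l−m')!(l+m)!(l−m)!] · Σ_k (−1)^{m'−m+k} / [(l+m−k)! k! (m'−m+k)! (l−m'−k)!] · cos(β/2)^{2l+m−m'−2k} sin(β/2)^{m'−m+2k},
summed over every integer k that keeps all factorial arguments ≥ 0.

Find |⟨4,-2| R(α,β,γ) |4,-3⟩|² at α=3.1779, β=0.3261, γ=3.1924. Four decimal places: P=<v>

P=0.2583

D^4_{-2,-3}(3.1779,0.3261,3.1924) = e^{-i·-2·3.1779}·d^4_{-2,-3}(0.3261)·e^{-i·-3·3.1924}. Compute d first:
c=cos(0.3261/2)=0.986737, s=sin(0.3261/2)=0.162329; N=√[2·720·1·5040]=2693.993318
Admissible k: 0..1 (factorial args all ≥0)
  k=0: (−1)^1·2693.9933/(720)·0.9867^7·0.1623^1 = -0.553182
  k=1: (−1)^2·2693.9933/(240)·0.9867^5·0.1623^3 = +0.044913
d^4_{-2,-3}(0.3261) = -0.553182 +0.044913 = -0.508269
|D^4_{-2,-3}|² = |d^4_{-2,-3}(β)|² = (-0.508269)² = 0.258337 (the z-rotation phases have unit modulus)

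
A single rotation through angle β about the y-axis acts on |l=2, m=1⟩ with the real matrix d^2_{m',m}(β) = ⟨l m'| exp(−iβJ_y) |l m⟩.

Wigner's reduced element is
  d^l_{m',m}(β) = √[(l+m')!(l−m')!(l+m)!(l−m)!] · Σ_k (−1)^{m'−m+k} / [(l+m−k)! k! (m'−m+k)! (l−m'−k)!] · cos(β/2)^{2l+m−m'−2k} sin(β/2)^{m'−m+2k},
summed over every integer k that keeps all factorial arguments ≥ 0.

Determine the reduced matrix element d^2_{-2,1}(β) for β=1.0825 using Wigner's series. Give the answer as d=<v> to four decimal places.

d=0.2344

d^2_{-2,1}(β=1.0825) via Wigner's sum:
Half-angle: c=0.857065, s=0.515208. N=√(1·24·6·1)=12.000000
Admissible k: 3..3 (factorial args all ≥0)
  k=3: (−1)^0·12.0000/(6)·0.8571^1·0.5152^3 = +0.234418
d^2_{-2,1}(1.0825) = +0.234418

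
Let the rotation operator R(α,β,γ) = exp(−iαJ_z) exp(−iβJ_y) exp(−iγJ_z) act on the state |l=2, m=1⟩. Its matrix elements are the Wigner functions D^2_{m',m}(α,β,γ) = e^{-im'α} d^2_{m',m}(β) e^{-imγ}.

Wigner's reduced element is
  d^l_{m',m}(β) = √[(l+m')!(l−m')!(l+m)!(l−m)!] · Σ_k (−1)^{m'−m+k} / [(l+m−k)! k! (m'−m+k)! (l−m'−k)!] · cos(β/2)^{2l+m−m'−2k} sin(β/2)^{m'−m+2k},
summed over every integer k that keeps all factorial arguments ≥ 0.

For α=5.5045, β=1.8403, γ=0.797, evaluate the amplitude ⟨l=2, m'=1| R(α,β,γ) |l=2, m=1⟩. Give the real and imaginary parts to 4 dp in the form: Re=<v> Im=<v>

Re=-0.5621 Im=0.0103

First d^2_{1,1}(β=1.8403), then the phase factors e^{-i(1)α} and e^{-i(1)γ}:
With c≡cos(β/2)=0.605701 and s≡sin(β/2)=0.795692, N=[6·1·6·1]^{1/2}=6.000000
Admissible k: 0..1 (factorial args all ≥0)
  k=0: (−1)^0·6.0000/(6)·0.6057^4·0.7957^0 = +0.134596
  k=1: (−1)^1·6.0000/(2)·0.6057^2·0.7957^2 = -0.696832
d^2_{1,1}(1.8403) = +0.134596 -0.696832 = -0.562236
D = (+0.711838+0.702344i)·(-0.562236)·(+0.698856-0.715263i) = -0.562142+0.010297i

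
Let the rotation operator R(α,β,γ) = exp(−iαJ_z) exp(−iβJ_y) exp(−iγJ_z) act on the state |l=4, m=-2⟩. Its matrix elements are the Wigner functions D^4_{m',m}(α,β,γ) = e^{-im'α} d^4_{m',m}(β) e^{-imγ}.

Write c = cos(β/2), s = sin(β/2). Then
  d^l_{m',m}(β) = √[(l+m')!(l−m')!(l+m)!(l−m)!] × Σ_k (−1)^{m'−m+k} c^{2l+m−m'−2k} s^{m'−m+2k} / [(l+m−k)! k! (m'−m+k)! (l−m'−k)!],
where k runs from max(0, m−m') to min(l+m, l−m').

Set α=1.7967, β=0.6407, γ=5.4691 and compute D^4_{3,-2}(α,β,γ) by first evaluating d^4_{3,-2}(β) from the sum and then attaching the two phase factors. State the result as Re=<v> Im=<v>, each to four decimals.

Re=-0.0212 Im=0.0192

First d^4_{3,-2}(β=0.6407), then the phase factors e^{-i(3)α} and e^{-i(-2)γ}:
With c≡cos(β/2)=0.949125 and s≡sin(β/2)=0.314899, N=[5040·1·2·720]^{1/2}=2693.993318
Admissible k: 0..1 (factorial args all ≥0)
  k=0: (−1)^5·2693.9933/(240)·0.9491^3·0.3149^5 = -0.029717
  k=1: (−1)^6·2693.9933/(720)·0.9491^1·0.3149^7 = +0.001090
d^4_{3,-2}(0.6407) = -0.029717 +0.001090 = -0.028627
D = (+0.627012+0.779010i)·(-0.028627)·(-0.057343-0.998355i) = -0.021235+0.019199i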